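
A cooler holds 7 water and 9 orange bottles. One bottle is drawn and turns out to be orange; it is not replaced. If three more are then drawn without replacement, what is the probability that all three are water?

1/13

After the first draw, 7 of the remaining 15 bottles are water.
P = 7/15 × 6/14 × 5/13 = 210/2730 = 1/13.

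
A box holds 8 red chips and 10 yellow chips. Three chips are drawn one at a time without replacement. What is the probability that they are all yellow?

5/34

P(all yellow) = 10/18 × 9/17 × 8/16 = 720/4896 = 5/34.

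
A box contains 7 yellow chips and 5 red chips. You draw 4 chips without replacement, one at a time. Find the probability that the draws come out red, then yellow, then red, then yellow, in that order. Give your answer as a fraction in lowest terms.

7/99

Chain rule:
P = 5/12 × 7/11 × 4/10 × 6/9 = 840/11880 = 7/99.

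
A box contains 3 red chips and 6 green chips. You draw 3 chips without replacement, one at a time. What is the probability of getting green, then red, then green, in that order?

Each draw changes the counts, so multiply the conditional probabilities along the sequence:
P = 6/9 × 3/8 × 5/7 = 90/504 = 5/28.

5/28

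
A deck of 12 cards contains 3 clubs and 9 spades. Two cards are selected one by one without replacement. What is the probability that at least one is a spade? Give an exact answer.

P(no spades) = 3/12 × 2/11 = 6/132 = 1/22.
P(at least one) = 1 − 1/22 = 21/22.

21/22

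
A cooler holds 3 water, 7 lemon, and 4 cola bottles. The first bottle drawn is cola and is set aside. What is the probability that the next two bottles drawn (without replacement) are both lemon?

7/26

With the first bottle removed, 7 lemon remain out of 13.
P = 7/13 × 6/12 = 42/156 = 7/26.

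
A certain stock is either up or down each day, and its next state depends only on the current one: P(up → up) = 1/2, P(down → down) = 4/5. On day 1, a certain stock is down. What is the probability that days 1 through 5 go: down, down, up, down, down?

Day 1 is given. For each transition, use the conditional probability from the current state:
P(down | down) = 4/5; P(up | down) = 1/5; P(down | up) = 1/2; P(down | down) = 4/5.
P = 4/5 × 1/5 × 1/2 × 4/5 = 16/250 = 8/125.

8/125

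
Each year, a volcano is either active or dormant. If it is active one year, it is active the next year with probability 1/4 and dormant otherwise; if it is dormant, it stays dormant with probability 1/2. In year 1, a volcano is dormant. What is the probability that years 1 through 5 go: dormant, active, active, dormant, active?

Year 1 is given. For each transition, use the conditional probability from the current state:
P(active | dormant) = 1/2; P(active | active) = 1/4; P(dormant | active) = 3/4; P(active | dormant) = 1/2.
P = 1/2 × 1/4 × 3/4 × 1/2 = 3/64.

3/64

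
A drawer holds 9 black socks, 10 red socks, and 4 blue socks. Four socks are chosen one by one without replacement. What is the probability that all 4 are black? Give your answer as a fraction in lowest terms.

P(all black) = 9/23 × 8/22 × 7/21 × 6/20 = 3024/212520 = 18/1265.

18/1265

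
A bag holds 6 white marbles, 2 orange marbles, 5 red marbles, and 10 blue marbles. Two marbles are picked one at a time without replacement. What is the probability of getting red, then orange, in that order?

5/253

Multiply the probability of each draw given the previous ones:
P = 5/23 × 2/22 = 10/506 = 5/253.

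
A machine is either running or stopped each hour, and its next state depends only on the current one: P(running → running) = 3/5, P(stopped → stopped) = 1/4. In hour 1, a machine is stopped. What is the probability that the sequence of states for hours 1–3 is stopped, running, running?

Hour 1 is given. For each transition, use the conditional probability from the current state:
P(running | stopped) = 3/4; P(running | running) = 3/5.
P = 3/4 × 3/5 = 9/20.

9/20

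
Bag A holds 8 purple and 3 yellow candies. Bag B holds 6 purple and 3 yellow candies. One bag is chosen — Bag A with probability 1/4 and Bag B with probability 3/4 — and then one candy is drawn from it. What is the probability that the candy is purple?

From Bag A: P(purple) = 8/11.
From Bag B: P(purple) = 6/9.
Total probability = (1/4)(8/11) + (3/4)(6/9) = 15/22.

15/22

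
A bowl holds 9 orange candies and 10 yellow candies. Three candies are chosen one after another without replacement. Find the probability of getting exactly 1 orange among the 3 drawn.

135/323

One ordering (orange drawn first) has probability 9/19 × 10/18 × 9/17 = 810/5814 = 45/323.
There are C(3,1) = 3 such orderings, each equally likely, so P = 3 × 45/323 = 135/323.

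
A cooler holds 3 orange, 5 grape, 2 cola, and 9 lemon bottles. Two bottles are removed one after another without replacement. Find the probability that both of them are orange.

P(all orange) = 3/19 × 2/18 = 6/342 = 1/57.

1/57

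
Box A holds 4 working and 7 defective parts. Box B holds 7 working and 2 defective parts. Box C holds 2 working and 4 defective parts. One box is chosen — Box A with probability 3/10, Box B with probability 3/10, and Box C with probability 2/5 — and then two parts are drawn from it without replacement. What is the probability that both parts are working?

From Box A: P(both working) = (4/11)(3/10) = 6/55.
From Box B: P(both working) = (7/9)(6/8) = 7/12.
From Box C: P(both working) = (2/6)(1/5) = 1/15.
Total probability = (3/10)(6/55) + (3/10)(7/12) + (2/5)(1/15) = 1547/6600.

1547/6600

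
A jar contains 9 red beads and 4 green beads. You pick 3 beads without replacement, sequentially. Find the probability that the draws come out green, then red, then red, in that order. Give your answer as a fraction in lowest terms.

Chain rule:
P = 4/13 × 9/12 × 8/11 = 288/1716 = 24/143.

24/143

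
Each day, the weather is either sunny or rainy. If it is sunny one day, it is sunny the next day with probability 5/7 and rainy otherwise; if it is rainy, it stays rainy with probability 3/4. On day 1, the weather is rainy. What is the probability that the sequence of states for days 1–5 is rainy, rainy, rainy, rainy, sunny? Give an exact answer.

Day 1 is given. For each transition, use the conditional probability from the current state:
P(rainy | rainy) = 3/4; P(rainy | rainy) = 3/4; P(rainy | rainy) = 3/4; P(sunny | rainy) = 1/4.
P = 3/4 × 3/4 × 3/4 × 1/4 = 27/256.

27/256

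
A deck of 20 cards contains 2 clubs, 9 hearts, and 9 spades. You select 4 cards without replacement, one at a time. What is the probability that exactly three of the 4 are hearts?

308/1615

One ordering (hearts drawn first) has probability 9/20 × 8/19 × 7/18 × 11/17 = 5544/116280 = 77/1615.
There are C(4,3) = 4 such orderings, each equally likely, so P = 4 × 77/1615 = 308/1615.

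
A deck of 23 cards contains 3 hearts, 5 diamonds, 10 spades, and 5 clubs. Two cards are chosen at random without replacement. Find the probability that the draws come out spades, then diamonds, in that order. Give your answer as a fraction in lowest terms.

Chain rule:
P = 10/23 × 5/22 = 50/506 = 25/253.

25/253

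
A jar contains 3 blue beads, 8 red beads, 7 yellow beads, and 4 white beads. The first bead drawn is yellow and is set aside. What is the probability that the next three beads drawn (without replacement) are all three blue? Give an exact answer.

1/1330

With the first bead removed, 3 blue remain out of 21.
P = 3/21 × 2/20 × 1/19 = 6/7980 = 1/1330.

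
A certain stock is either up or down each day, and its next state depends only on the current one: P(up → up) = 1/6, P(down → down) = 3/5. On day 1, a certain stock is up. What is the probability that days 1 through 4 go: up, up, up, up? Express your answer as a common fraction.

1/216

Day 1 is given. For each transition, use the conditional probability from the current state:
P(up | up) = 1/6; P(up | up) = 1/6; P(up | up) = 1/6.
P = 1/6 × 1/6 × 1/6 = 1/216.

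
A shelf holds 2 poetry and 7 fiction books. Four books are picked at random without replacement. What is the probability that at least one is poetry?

P(no poetry) = 7/9 × 6/8 × 5/7 × 4/6 = 840/3024 = 5/18.
P(at least one) = 1 − 5/18 = 13/18.

13/18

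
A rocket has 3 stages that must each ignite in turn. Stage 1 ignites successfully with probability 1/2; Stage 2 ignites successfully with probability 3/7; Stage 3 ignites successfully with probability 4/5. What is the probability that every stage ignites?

Multiplying along the chain,
P = 1/2 × 3/7 × 4/5 = 12/70 = 6/35.

6/35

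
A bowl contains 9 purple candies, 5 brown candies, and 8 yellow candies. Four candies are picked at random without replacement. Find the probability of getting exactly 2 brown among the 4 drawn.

One ordering (brown drawn first) has probability 5/22 × 4/21 × 17/20 × 16/19 = 5440/175560 = 136/4389.
There are C(4,2) = 6 such orderings, each equally likely, so P = 6 × 136/4389 = 272/1463.

272/1463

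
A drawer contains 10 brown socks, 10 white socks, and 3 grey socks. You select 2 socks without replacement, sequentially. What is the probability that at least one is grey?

63/253

P(no grey) = 20/23 × 19/22 = 380/506 = 190/253.
P(at least one) = 1 − 190/253 = 63/253.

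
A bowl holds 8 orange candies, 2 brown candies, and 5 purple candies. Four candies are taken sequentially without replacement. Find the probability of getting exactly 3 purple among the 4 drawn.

One ordering (purple drawn first) has probability 5/15 × 4/14 × 3/13 × 10/12 = 600/32760 = 5/273.
There are C(4,3) = 4 such orderings, each equally likely, so P = 4 × 5/273 = 20/273.

20/273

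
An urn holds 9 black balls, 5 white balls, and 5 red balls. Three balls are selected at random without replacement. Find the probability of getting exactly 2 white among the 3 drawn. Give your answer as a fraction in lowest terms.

140/969

One ordering (white drawn first) has probability 5/19 × 4/18 × 14/17 = 280/5814 = 140/2907.
There are C(3,2) = 3 such orderings, each equally likely, so P = 3 × 140/2907 = 140/969.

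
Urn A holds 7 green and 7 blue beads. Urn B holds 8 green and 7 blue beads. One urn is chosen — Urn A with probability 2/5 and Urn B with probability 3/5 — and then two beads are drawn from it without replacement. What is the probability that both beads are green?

82/325

From Urn A: P(both green) = (7/14)(6/13) = 3/13.
From Urn B: P(both green) = (8/15)(7/14) = 4/15.
Total probability = (2/5)(3/13) + (3/5)(4/15) = 82/325.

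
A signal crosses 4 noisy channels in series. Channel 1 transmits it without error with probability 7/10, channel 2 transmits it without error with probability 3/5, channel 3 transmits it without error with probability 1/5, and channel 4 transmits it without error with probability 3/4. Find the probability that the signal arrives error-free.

63/1000

Each stage is reached only if all earlier stages succeed, so
P = 7/10 × 3/5 × 1/5 × 3/4 = 63/1000.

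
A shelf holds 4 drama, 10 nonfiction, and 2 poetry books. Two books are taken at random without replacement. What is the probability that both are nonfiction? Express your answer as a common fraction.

3/8

P(every draw is nonfiction) = 10/16 × 9/15 = 90/240 = 3/8.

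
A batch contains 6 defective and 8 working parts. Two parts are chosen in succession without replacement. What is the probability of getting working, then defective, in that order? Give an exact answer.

24/91

Chain rule:
P = 8/14 × 6/13 = 48/182 = 24/91.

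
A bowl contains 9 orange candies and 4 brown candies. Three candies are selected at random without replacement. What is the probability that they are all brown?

P(every draw is brown) = 4/13 × 3/12 × 2/11 = 24/1716 = 2/143.

2/143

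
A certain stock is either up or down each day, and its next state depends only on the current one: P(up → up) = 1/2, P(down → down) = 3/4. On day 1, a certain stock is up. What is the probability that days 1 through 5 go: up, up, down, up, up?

1/32

Day 1 is given. For each transition, use the conditional probability from the current state:
P(up | up) = 1/2; P(down | up) = 1/2; P(up | down) = 1/4; P(up | up) = 1/2.
P = 1/2 × 1/2 × 1/4 × 1/2 = 1/32.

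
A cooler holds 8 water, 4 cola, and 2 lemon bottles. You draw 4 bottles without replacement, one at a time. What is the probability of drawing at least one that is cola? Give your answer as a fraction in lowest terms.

113/143

P(no cola) = 10/14 × 9/13 × 8/12 × 7/11 = 5040/24024 = 30/143.
P(at least one) = 1 − 30/143 = 113/143.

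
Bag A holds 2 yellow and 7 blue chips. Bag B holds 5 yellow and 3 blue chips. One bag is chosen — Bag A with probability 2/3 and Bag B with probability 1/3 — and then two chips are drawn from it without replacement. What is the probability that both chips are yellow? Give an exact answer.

From Bag A: P(both yellow) = (2/9)(1/8) = 1/36.
From Bag B: P(both yellow) = (5/8)(4/7) = 5/14.
Total probability = (2/3)(1/36) + (1/3)(5/14) = 26/189.

26/189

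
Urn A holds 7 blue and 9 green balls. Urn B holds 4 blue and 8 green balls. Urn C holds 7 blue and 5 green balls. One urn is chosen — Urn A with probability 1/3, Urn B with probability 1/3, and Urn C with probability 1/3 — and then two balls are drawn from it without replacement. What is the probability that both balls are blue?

257/1320

From Urn A: P(both blue) = (7/16)(6/15) = 7/40.
From Urn B: P(both blue) = (4/12)(3/11) = 1/11.
From Urn C: P(both blue) = (7/12)(6/11) = 7/22.
Total probability = (1/3)(7/40) + (1/3)(1/11) + (1/3)(7/22) = 257/1320.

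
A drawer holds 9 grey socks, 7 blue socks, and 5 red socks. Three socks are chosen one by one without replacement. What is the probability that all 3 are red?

1/133

P(all red) = 5/21 × 4/20 × 3/19 = 60/7980 = 1/133.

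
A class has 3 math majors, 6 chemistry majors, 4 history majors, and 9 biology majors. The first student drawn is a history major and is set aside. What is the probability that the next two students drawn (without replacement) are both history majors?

With the first student removed, 3 history majors remain out of 21.
P = 3/21 × 2/20 = 6/420 = 1/70.

1/70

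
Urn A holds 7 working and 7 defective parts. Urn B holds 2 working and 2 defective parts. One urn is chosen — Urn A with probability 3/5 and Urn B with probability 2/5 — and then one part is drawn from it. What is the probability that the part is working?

1/2

From Urn A: P(working) = 7/14.
From Urn B: P(working) = 2/4.
Total probability = (3/5)(7/14) + (2/5)(2/4) = 1/2.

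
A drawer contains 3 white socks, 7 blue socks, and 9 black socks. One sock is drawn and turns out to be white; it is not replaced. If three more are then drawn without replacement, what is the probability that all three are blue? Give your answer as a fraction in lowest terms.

With the first sock removed, 7 blue remain out of 18.
P = 7/18 × 6/17 × 5/16 = 210/4896 = 35/816.

35/816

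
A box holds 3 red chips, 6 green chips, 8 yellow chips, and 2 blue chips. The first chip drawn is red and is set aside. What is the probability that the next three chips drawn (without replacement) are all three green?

With the first chip removed, 6 green remain out of 18.
P = 6/18 × 5/17 × 4/16 = 120/4896 = 5/204.

5/204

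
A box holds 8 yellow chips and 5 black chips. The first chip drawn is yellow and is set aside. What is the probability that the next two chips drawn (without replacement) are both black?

5/33

With the first chip removed, 5 black remain out of 12.
P = 5/12 × 4/11 = 20/132 = 5/33.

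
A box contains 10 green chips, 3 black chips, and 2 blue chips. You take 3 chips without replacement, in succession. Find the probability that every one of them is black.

P(every draw is black) = 3/15 × 2/14 × 1/13 = 6/2730 = 1/455.

1/455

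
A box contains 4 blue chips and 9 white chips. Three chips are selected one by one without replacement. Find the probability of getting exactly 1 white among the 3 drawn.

One ordering (white drawn first) has probability 9/13 × 4/12 × 3/11 = 108/1716 = 9/143.
There are C(3,1) = 3 such orderings, each equally likely, so P = 3 × 9/143 = 27/143.

27/143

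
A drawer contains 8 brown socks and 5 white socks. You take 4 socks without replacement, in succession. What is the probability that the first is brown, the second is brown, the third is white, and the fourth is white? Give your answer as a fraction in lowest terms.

Chain rule:
P = 8/13 × 7/12 × 5/11 × 4/10 = 1120/17160 = 28/429.

28/429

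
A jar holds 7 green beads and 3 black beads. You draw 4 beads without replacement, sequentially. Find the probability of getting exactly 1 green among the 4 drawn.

1/30

One ordering (green drawn first) has probability 7/10 × 3/9 × 2/8 × 1/7 = 42/5040 = 1/120.
There are C(4,1) = 4 such orderings, each equally likely, so P = 4 × 1/120 = 1/30.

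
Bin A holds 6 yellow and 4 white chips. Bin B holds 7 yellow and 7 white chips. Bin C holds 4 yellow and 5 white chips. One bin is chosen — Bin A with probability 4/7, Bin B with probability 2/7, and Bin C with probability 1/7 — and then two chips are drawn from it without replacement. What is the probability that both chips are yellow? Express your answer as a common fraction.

From Bin A: P(both yellow) = (6/10)(5/9) = 1/3.
From Bin B: P(both yellow) = (7/14)(6/13) = 3/13.
From Bin C: P(both yellow) = (4/9)(3/8) = 1/6.
Total probability = (4/7)(1/3) + (2/7)(3/13) + (1/7)(1/6) = 51/182.

51/182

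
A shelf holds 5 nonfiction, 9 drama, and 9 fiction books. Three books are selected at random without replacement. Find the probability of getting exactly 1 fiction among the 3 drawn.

One ordering (fiction drawn first) has probability 9/23 × 14/22 × 13/21 = 1638/10626 = 39/253.
There are C(3,1) = 3 such orderings, each equally likely, so P = 3 × 39/253 = 117/253.

117/253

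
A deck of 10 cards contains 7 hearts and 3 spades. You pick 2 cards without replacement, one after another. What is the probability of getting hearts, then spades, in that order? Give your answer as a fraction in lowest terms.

Each draw changes the counts, so multiply the conditional probabilities along the sequence:
P = 7/10 × 3/9 = 21/90 = 7/30.

7/30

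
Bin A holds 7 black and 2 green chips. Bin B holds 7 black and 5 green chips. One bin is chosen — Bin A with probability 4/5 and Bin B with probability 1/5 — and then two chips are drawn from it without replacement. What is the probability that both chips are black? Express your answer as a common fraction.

35/66

From Bin A: P(both black) = (7/9)(6/8) = 7/12.
From Bin B: P(both black) = (7/12)(6/11) = 7/22.
Total probability = (4/5)(7/12) + (1/5)(7/22) = 35/66.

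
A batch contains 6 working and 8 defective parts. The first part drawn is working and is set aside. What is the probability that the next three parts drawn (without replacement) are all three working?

After the first draw, 5 of the remaining 13 parts are working.
P = 5/13 × 4/12 × 3/11 = 60/1716 = 5/143.

5/143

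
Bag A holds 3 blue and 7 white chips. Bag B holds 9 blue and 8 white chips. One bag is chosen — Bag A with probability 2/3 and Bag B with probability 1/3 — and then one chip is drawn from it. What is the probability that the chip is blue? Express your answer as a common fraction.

32/85

From Bag A: P(blue) = 3/10.
From Bag B: P(blue) = 9/17.
Total probability = (2/3)(3/10) + (1/3)(9/17) = 32/85.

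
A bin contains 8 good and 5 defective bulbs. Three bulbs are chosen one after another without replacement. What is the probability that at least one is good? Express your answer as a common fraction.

138/143

P(no good) = 5/13 × 4/12 × 3/11 = 60/1716 = 5/143.
P(at least one) = 1 − 5/143 = 138/143.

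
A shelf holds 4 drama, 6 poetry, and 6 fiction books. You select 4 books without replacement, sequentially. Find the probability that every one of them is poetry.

P(every draw is poetry) = 6/16 × 5/15 × 4/14 × 3/13 = 360/43680 = 3/364.

3/364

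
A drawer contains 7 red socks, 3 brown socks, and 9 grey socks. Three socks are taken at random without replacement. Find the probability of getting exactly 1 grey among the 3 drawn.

One ordering (grey drawn first) has probability 9/19 × 10/18 × 9/17 = 810/5814 = 45/323.
There are C(3,1) = 3 such orderings, each equally likely, so P = 3 × 45/323 = 135/323.

135/323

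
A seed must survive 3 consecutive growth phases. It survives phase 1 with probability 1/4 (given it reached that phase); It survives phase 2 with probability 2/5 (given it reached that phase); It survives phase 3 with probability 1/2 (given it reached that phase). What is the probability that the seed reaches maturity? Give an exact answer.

Each stage is reached only if all earlier stages succeed, so
P = 1/4 × 2/5 × 1/2 = 2/40 = 1/20.

1/20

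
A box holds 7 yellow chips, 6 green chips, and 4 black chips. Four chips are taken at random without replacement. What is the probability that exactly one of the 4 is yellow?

One ordering (yellow drawn first) has probability 7/17 × 10/16 × 9/15 × 8/14 = 5040/57120 = 3/34.
There are C(4,1) = 4 such orderings, each equally likely, so P = 4 × 3/34 = 6/17.

6/17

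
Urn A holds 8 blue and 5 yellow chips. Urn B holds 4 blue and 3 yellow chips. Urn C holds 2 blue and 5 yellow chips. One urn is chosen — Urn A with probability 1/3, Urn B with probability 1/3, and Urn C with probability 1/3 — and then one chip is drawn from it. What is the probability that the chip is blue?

134/273

From Urn A: P(blue) = 8/13.
From Urn B: P(blue) = 4/7.
From Urn C: P(blue) = 2/7.
Total probability = (1/3)(8/13) + (1/3)(4/7) + (1/3)(2/7) = 134/273.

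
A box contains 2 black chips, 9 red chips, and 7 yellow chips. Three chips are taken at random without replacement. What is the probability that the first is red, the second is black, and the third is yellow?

7/272

Each draw changes the counts, so multiply the conditional probabilities along the sequence:
P = 9/18 × 2/17 × 7/16 = 126/4896 = 7/272.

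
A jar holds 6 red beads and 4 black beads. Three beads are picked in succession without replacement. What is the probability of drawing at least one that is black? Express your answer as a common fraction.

5/6

P(no black) = 6/10 × 5/9 × 4/8 = 120/720 = 1/6.
P(at least one) = 1 − 1/6 = 5/6.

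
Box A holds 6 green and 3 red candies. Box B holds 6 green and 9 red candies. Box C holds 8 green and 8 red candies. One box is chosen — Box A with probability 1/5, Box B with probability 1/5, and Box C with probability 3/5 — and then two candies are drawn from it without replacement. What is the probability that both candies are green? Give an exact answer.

From Box A: P(both green) = (6/9)(5/8) = 5/12.
From Box B: P(both green) = (6/15)(5/14) = 1/7.
From Box C: P(both green) = (8/16)(7/15) = 7/30.
Total probability = (1/5)(5/12) + (1/5)(1/7) + (3/5)(7/30) = 529/2100.

529/2100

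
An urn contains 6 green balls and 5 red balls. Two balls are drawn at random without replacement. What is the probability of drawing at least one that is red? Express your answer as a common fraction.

P(no red) = 6/11 × 5/10 = 30/110 = 3/11.
P(at least one) = 1 − 3/11 = 8/11.

8/11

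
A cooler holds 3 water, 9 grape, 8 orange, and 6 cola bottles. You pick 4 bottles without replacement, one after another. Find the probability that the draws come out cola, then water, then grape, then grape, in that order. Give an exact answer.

27/7475

Each draw changes the counts, so multiply the conditional probabilities along the sequence:
P = 6/26 × 3/25 × 9/24 × 8/23 = 1296/358800 = 27/7475.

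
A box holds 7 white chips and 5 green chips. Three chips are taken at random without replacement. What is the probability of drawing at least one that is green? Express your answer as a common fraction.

37/44

P(no green) = 7/12 × 6/11 × 5/10 = 210/1320 = 7/44.
P(at least one) = 1 − 7/44 = 37/44.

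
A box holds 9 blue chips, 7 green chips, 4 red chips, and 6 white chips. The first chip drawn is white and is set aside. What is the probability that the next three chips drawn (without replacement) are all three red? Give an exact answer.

1/575

With the first chip removed, 4 red remain out of 25.
P = 4/25 × 3/24 × 2/23 = 24/13800 = 1/575.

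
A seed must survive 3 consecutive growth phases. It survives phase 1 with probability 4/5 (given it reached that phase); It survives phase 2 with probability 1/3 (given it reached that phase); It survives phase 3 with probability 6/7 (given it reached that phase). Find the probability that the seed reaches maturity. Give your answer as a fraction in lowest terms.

Each stage is reached only if all earlier stages succeed, so
P = 4/5 × 1/3 × 6/7 = 24/105 = 8/35.

8/35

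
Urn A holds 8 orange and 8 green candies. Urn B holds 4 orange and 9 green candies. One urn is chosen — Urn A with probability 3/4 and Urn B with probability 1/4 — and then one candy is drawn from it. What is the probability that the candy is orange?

From Urn A: P(orange) = 8/16.
From Urn B: P(orange) = 4/13.
Total probability = (3/4)(8/16) + (1/4)(4/13) = 47/104.

47/104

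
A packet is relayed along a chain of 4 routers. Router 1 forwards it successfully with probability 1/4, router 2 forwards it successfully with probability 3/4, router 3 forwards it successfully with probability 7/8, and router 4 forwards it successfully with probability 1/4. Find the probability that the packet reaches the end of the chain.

21/512

Multiplying along the chain,
P = 1/4 × 3/4 × 7/8 × 1/4 = 21/512.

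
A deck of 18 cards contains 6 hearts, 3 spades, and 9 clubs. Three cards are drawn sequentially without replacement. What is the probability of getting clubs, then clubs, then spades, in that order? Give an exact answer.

3/68

Each draw changes the counts, so multiply the conditional probabilities along the sequence:
P = 9/18 × 8/17 × 3/16 = 216/4896 = 3/68.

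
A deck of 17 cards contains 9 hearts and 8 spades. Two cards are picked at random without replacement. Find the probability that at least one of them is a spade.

P(no spades) = 9/17 × 8/16 = 72/272 = 9/34.
P(at least one) = 1 − 9/34 = 25/34.

25/34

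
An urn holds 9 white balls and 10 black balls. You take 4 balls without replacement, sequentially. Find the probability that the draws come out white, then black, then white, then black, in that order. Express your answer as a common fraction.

45/646

Each draw changes the counts, so multiply the conditional probabilities along the sequence:
P = 9/19 × 10/18 × 8/17 × 9/16 = 6480/93024 = 45/646.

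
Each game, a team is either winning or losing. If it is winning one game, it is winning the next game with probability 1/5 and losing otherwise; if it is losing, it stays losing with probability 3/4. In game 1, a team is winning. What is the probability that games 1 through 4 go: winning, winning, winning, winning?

1/125

Game 1 is given. For each transition, use the conditional probability from the current state:
P(winning | winning) = 1/5; P(winning | winning) = 1/5; P(winning | winning) = 1/5.
P = 1/5 × 1/5 × 1/5 = 1/125.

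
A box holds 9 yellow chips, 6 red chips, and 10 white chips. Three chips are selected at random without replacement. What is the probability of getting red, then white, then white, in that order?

Chain rule:
P = 6/25 × 10/24 × 9/23 = 540/13800 = 9/230.

9/230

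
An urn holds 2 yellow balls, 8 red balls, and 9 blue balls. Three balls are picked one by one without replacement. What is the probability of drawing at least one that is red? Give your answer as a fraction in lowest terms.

P(no red) = 11/19 × 10/18 × 9/17 = 990/5814 = 55/323.
P(at least one) = 1 − 55/323 = 268/323.

268/323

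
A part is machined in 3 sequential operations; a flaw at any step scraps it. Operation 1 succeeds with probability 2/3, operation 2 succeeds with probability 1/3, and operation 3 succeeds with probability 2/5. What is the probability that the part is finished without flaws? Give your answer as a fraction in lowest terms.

4/45

Multiplying along the chain,
P = 2/3 × 1/3 × 2/5 = 4/45.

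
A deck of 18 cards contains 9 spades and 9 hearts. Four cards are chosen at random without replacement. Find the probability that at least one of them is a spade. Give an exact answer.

163/170

P(no spades) = 9/18 × 8/17 × 7/16 × 6/15 = 3024/73440 = 7/170.
P(at least one) = 1 − 7/170 = 163/170.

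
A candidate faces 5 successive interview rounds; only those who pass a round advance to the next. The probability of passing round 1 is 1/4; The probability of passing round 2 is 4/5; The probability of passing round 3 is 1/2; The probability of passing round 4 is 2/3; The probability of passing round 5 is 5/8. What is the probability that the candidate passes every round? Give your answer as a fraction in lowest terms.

Multiplying along the chain,
P = 1/4 × 4/5 × 1/2 × 2/3 × 5/8 = 40/960 = 1/24.

1/24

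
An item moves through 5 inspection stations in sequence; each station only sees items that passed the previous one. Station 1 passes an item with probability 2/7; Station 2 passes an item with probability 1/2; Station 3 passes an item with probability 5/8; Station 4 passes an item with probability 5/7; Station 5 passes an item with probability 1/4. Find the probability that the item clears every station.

Each stage is reached only if all earlier stages succeed, so
P = 2/7 × 1/2 × 5/8 × 5/7 × 1/4 = 50/3136 = 25/1568.

25/1568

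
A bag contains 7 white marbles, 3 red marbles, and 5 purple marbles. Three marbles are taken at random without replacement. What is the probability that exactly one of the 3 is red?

198/455

One ordering (red drawn first) has probability 3/15 × 12/14 × 11/13 = 396/2730 = 66/455.
There are C(3,1) = 3 such orderings, each equally likely, so P = 3 × 66/455 = 198/455.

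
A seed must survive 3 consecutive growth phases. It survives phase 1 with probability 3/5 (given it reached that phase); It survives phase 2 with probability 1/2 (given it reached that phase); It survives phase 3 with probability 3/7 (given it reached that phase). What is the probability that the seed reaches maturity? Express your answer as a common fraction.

The events are sequential, so multiply the conditional probabilities:
P = 3/5 × 1/2 × 3/7 = 9/70.

9/70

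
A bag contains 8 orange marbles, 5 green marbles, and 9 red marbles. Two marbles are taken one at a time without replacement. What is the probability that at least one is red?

51/77

P(no red) = 13/22 × 12/21 = 156/462 = 26/77.
P(at least one) = 1 − 26/77 = 51/77.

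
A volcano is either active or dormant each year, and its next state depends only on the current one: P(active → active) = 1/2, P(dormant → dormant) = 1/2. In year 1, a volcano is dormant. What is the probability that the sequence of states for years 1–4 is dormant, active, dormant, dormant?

Year 1 is given. For each transition, use the conditional probability from the current state:
P(active | dormant) = 1/2; P(dormant | active) = 1/2; P(dormant | dormant) = 1/2.
P = 1/2 × 1/2 × 1/2 = 1/8.

1/8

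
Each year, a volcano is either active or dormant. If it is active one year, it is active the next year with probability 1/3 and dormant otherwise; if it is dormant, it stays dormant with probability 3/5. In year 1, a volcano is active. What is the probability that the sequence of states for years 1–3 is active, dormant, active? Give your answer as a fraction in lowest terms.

4/15

Year 1 is given. For each transition, use the conditional probability from the current state:
P(dormant | active) = 2/3; P(active | dormant) = 2/5.
P = 2/3 × 2/5 = 4/15.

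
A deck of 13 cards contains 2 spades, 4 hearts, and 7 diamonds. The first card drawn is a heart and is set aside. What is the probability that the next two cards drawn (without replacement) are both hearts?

With the first card removed, 3 hearts remain out of 12.
P = 3/12 × 2/11 = 6/132 = 1/22.

1/22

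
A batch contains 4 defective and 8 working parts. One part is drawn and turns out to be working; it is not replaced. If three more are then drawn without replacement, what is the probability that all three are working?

With the first part removed, 7 working remain out of 11.
P = 7/11 × 6/10 × 5/9 = 210/990 = 7/33.

7/33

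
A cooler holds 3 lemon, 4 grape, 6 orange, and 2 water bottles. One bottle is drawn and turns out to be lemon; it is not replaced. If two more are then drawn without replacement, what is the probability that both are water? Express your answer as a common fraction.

1/91

After the first draw, 2 of the remaining 14 bottles are water.
P = 2/14 × 1/13 = 2/182 = 1/91.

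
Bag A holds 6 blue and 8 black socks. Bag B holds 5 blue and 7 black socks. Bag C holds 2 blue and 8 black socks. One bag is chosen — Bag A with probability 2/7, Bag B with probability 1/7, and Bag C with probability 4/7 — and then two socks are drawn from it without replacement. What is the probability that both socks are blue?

From Bag A: P(both blue) = (6/14)(5/13) = 15/91.
From Bag B: P(both blue) = (5/12)(4/11) = 5/33.
From Bag C: P(both blue) = (2/10)(1/9) = 1/45.
Total probability = (2/7)(15/91) + (1/7)(5/33) + (4/7)(1/45) = 25679/315315.

25679/315315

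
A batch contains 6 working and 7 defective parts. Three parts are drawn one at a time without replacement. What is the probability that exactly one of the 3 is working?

63/143

One ordering (working drawn first) has probability 6/13 × 7/12 × 6/11 = 252/1716 = 21/143.
There are C(3,1) = 3 such orderings, each equally likely, so P = 3 × 21/143 = 63/143.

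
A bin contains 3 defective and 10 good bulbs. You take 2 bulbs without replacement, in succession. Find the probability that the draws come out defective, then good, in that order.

5/26

Each draw changes the counts, so multiply the conditional probabilities along the sequence:
P = 3/13 × 10/12 = 30/156 = 5/26.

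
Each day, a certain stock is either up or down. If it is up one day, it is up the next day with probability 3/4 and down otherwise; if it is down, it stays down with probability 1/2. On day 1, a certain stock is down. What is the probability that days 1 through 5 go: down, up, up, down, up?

3/64

Day 1 is given. For each transition, use the conditional probability from the current state:
P(up | down) = 1/2; P(up | up) = 3/4; P(down | up) = 1/4; P(up | down) = 1/2.
P = 1/2 × 3/4 × 1/4 × 1/2 = 3/64.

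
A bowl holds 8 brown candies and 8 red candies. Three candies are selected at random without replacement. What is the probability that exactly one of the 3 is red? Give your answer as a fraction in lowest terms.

2/5

One ordering (red drawn first) has probability 8/16 × 8/15 × 7/14 = 448/3360 = 2/15.
There are C(3,1) = 3 such orderings, each equally likely, so P = 3 × 2/15 = 2/5.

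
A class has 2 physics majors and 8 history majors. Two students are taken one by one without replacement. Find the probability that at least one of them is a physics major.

P(no physics majors) = 8/10 × 7/9 = 56/90 = 28/45.
P(at least one) = 1 − 28/45 = 17/45.

17/45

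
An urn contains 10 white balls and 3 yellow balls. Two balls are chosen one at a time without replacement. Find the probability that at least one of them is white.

P(no white) = 3/13 × 2/12 = 6/156 = 1/26.
P(at least one) = 1 − 1/26 = 25/26.

25/26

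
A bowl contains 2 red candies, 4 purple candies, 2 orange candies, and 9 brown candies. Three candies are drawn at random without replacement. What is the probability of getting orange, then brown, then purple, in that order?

Multiply the probability of each draw given the previous ones:
P = 2/17 × 9/16 × 4/15 = 72/4080 = 3/170.

3/170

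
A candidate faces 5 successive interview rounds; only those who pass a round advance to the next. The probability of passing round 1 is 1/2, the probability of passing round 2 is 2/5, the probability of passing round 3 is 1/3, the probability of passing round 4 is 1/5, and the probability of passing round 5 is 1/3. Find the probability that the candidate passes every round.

1/225

Each stage is reached only if all earlier stages succeed, so
P = 1/2 × 2/5 × 1/3 × 1/5 × 1/3 = 2/450 = 1/225.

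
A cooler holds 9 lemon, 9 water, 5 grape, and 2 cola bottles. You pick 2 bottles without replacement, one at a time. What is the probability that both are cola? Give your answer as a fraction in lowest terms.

1/300

P = 2/25 × 1/24 = 2/600 = 1/300.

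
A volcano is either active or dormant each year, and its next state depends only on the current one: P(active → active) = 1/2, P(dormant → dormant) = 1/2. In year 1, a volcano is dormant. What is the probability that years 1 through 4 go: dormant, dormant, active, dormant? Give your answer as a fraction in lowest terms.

1/8

Year 1 is given. For each transition, use the conditional probability from the current state:
P(dormant | dormant) = 1/2; P(active | dormant) = 1/2; P(dormant | active) = 1/2.
P = 1/2 × 1/2 × 1/2 = 1/8.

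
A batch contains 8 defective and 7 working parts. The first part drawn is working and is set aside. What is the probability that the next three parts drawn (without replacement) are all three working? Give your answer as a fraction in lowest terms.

5/91

With the first part removed, 6 working remain out of 14.
P = 6/14 × 5/13 × 4/12 = 120/2184 = 5/91.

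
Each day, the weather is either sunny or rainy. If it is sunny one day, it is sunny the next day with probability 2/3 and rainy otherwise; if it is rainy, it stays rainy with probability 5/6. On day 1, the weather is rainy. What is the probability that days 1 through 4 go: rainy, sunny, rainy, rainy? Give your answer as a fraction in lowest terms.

5/108

Day 1 is given. For each transition, use the conditional probability from the current state:
P(sunny | rainy) = 1/6; P(rainy | sunny) = 1/3; P(rainy | rainy) = 5/6.
P = 1/6 × 1/3 × 5/6 = 5/108.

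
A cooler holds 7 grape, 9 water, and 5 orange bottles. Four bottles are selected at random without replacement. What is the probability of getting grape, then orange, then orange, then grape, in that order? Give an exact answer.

1/171

Multiply the probability of each draw given the previous ones:
P = 7/21 × 5/20 × 4/19 × 6/18 = 840/143640 = 1/171.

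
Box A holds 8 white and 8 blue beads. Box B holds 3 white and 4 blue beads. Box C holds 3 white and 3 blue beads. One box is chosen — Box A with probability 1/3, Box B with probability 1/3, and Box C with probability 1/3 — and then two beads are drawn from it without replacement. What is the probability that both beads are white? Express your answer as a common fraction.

From Box A: P(both white) = (8/16)(7/15) = 7/30.
From Box B: P(both white) = (3/7)(2/6) = 1/7.
From Box C: P(both white) = (3/6)(2/5) = 1/5.
Total probability = (1/3)(7/30) + (1/3)(1/7) + (1/3)(1/5) = 121/630.

121/630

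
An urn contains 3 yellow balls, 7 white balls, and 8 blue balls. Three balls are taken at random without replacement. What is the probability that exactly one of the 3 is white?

One ordering (white drawn first) has probability 7/18 × 11/17 × 10/16 = 770/4896 = 385/2448.
There are C(3,1) = 3 such orderings, each equally likely, so P = 3 × 385/2448 = 385/816.

385/816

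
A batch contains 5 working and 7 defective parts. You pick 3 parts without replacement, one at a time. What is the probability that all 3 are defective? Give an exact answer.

P(all defective) = 7/12 × 6/11 × 5/10 = 210/1320 = 7/44.

7/44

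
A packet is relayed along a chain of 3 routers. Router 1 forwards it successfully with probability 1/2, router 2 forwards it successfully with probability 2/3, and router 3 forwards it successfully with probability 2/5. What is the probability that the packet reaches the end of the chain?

The events are sequential, so multiply the conditional probabilities:
P = 1/2 × 2/3 × 2/5 = 4/30 = 2/15.

2/15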